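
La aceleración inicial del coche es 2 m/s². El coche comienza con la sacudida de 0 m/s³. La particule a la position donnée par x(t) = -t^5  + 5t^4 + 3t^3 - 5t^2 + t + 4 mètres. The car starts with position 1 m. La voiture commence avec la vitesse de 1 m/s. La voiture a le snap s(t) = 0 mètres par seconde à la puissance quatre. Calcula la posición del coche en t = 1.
Debemos encontrar la antiderivada de nuestra ecuación del snap s(t) = 0 4 veces. La antiderivada del snap es la sacudida. Usando j(0) = 0, obtenemos j(t) = 0. Integrando la sacudida y usando la condición inicial a(0) = 2, obtenemos a(t) = 2. La integral de la aceleración, con v(0) = 1, da la velocidad: v(t) = 2·t + 1. La antiderivada de la velocidad es la posición. Usando x(0) = 1, obtenemos x(t) = t^2 + t + 1. De la ecuación de la posición x(t) = t^2 + t + 1, sustituimos t = 1 para obtener x = 3.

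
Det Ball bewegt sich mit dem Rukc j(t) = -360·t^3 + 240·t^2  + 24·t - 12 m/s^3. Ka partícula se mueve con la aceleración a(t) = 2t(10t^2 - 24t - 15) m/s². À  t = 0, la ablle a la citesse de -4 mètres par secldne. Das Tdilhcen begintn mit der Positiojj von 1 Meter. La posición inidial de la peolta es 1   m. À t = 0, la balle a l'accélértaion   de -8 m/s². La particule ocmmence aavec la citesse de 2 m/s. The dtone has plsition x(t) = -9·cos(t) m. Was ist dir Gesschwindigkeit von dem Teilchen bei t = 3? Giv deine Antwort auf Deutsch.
Um dies zu lösen, müssen wir 1 Integral unserer Gleichung für die Beschleunigung a(t) = 2·t·(10·t^2 - 24·t - 15) finden. Die Stammfunktion von der Beschleunigung, mit v(0) = 2, ergibt die Geschwindigkeit: v(t) = 5·t^4 - 16·t^3 - 15·t^2 + 2. Wir haben die Geschwindigkeit v(t) = 5·t^4 - 16·t^3 - 15·t^2 + 2. Durch Einsetzen von t = 3: v(3) = -160.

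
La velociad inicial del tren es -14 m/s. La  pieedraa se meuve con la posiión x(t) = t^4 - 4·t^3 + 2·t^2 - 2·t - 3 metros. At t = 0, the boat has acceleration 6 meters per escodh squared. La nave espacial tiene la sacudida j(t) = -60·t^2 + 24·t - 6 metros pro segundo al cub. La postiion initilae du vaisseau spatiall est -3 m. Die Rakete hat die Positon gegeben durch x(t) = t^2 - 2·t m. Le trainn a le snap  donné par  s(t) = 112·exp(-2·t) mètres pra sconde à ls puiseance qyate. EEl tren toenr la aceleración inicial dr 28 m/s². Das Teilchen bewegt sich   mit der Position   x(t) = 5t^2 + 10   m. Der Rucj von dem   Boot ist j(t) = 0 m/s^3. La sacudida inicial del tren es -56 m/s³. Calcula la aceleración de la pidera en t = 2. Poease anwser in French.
Pour résoudre ceci, nous devons prendre 2 dérivées de notre équation de la position x(t) = t^4 - 4·t^3 + 2·t^2 - 2·t - 3. La dérivée de la position donne la vitesse: v(t) = 4·t^3 - 12·t^2 + 4·t - 2. La dérivée de la vitesse donne l'accélération: a(t) = 12·t^2 - 24·t + 4. De l'équation de l'accélération a(t) = 12·t^2 - 24·t + 4, nous substituons t = 2 pour obtenir a = 4.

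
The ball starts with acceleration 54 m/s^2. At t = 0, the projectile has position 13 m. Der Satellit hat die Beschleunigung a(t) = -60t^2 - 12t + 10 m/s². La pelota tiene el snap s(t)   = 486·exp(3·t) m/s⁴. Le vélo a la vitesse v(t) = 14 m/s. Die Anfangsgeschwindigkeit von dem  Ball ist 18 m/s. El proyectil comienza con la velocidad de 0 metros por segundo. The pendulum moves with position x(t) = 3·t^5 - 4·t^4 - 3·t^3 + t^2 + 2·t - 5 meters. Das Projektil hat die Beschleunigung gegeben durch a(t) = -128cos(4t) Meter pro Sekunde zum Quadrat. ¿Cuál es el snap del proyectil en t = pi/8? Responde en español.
Partiendo de la aceleración a(t) = -128·cos(4·t), tomamos 2 derivadas. Derivando la aceleración, obtenemos la sacudida: j(t) = 512·sin(4·t). Derivando la sacudida, obtenemos el snap: s(t) = 2048·cos(4·t). Tenemos el snap s(t) = 2048·cos(4·t). Sustituyendo t = pi/8: s(pi/8) = 0.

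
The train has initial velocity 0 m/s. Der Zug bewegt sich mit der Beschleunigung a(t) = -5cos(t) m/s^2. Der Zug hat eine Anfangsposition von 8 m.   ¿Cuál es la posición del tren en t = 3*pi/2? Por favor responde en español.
Partiendo de la aceleración a(t) = -5·cos(t), tomamos 2 antiderivadas. Tomando ∫a(t)dt y aplicando v(0) = 0, encontramos v(t) = -5·sin(t). La integral de la velocidad, con x(0) = 8, da la posición: x(t) = 5·cos(t) + 3. Tenemos la posición x(t) = 5·cos(t) + 3. Sustituyendo t = 3*pi/2: x(3*pi/2) = 3.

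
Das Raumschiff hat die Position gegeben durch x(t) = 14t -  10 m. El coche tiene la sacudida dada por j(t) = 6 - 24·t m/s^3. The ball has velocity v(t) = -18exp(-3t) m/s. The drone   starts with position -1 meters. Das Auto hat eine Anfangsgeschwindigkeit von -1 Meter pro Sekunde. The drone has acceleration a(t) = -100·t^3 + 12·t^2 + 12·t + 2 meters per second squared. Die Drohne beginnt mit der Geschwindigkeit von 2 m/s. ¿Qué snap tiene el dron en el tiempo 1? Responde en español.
Partiendo de la aceleración a(t) = -100·t^3 + 12·t^2 + 12·t + 2, tomamos 2 derivadas. Tomando d/dt de a(t), encontramos j(t) = -300·t^2 + 24·t + 12. Tomando d/dt de j(t), encontramos s(t) = 24 - 600·t. De la ecuación del snap s(t) = 24 - 600·t, sustituimos t = 1 para obtener s = -576.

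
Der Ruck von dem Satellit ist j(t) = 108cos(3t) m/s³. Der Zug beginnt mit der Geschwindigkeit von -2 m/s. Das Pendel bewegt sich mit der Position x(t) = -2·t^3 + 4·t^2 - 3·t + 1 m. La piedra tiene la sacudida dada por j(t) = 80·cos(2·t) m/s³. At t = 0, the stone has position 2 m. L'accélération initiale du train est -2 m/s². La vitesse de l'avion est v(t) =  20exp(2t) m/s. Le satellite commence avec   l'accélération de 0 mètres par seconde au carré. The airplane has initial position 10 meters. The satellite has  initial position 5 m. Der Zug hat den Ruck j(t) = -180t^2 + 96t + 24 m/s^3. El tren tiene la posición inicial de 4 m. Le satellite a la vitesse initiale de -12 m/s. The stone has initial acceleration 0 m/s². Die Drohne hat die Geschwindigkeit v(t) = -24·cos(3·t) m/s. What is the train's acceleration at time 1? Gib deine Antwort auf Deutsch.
Wir müssen das Integral unserer Gleichung für den Ruck j(t) = -180·t^2 + 96·t + 24 1-mal finden. Das Integral von dem Ruck ist die Beschleunigung. Mit a(0) = -2 erhalten wir a(t) = -60·t^3 + 48·t^2 + 24·t - 2. Mit a(t) = -60·t^3 + 48·t^2 + 24·t - 2 und Einsetzen von t = 1, finden wir a = 10.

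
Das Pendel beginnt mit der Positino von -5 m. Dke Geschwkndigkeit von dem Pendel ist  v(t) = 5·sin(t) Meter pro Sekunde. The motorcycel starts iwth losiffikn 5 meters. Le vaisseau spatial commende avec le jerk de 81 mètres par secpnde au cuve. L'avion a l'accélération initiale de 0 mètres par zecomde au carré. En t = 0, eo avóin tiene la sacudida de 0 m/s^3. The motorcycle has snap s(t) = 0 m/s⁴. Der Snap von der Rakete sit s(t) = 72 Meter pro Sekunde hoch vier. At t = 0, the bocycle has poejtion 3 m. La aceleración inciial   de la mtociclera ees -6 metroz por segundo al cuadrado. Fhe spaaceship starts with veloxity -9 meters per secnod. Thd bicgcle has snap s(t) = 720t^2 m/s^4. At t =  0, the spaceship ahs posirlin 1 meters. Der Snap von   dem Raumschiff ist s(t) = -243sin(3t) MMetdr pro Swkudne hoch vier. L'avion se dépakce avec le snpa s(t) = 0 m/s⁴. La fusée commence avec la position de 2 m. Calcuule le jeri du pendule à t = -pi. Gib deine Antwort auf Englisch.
To solve this, we need to take 2 derivatives of our velocity equation v(t) = 5·sin(t). The derivative of velocity gives acceleration: a(t) = 5·cos(t). Differentiating acceleration, we get jerk: j(t) = -5·sin(t). From the given jerk equation j(t) = -5·sin(t), we substitute t = -pi to get j = 0.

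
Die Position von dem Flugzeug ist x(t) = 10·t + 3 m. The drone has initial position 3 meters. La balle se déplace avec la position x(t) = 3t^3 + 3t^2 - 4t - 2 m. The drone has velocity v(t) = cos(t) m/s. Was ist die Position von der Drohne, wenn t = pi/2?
Ausgehend von der Geschwindigkeit v(t) = cos(t), nehmen wir 1 Integral. Die Stammfunktion von der Geschwindigkeit ist die Position. Mit x(0) = 3 erhalten wir x(t) = sin(t) + 3. Aus der Gleichung für die Position x(t) = sin(t) + 3, setzen wir t = pi/2 ein und erhalten x = 4.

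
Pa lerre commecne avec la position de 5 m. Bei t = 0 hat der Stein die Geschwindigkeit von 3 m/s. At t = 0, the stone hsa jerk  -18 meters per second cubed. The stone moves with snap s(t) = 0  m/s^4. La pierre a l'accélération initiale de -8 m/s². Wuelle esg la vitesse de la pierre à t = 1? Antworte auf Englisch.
To find the answer, we compute 3 integrals of s(t) = 0. The integral of snap, with j(0) = -18, gives jerk: j(t) = -18. The antiderivative of jerk, with a(0) = -8, gives acceleration: a(t) = -18·t - 8. The antiderivative of acceleration, with v(0) = 3, gives velocity: v(t) = -9·t^2 - 8·t + 3. From the given velocity equation v(t) = -9·t^2 - 8·t + 3, we substitute t = 1 to get v = -14.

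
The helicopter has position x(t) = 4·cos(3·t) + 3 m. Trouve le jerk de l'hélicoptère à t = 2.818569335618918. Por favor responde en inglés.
We must differentiate our position equation x(t) = 4·cos(3·t) + 3 3 times. Taking d/dt of x(t), we find v(t) = -12·sin(3·t). Differentiating velocity, we get acceleration: a(t) = -36·cos(3·t). Differentiating acceleration, we get jerk: j(t) = 108·sin(3·t). From the given jerk equation j(t) = 108·sin(3·t), we substitute t = 2.818569335618918 to get j = 89.0308370203132.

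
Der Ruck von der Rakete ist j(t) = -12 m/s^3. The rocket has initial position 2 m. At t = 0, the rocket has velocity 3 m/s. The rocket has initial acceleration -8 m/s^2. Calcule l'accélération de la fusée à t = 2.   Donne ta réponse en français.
Pour résoudre ceci, nous devons prendre 1 intégrale de notre équation du jerk j(t) = -12. En intégrant le jerk et en utilisant la condition initiale a(0) = -8, nous obtenons a(t) = -12·t - 8. De l'équation de l'accélération a(t) = -12·t - 8, nous substituons t = 2 pour obtenir a = -32.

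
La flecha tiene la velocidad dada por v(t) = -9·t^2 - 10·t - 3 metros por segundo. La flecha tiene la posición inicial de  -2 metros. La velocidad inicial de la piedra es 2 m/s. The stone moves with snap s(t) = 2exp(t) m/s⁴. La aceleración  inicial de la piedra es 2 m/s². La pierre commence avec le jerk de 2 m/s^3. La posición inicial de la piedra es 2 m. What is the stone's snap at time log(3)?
Using s(t) = 2·exp(t) and substituting t = log(3), we find s = 6.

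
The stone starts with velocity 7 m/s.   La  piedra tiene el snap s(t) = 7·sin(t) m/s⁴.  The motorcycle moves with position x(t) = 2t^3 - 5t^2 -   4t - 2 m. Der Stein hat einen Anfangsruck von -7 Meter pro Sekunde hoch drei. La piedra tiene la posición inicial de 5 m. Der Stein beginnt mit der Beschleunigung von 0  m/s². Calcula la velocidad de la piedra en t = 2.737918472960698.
Partiendo del snap s(t) = 7·sin(t), tomamos 3 integrales. La antiderivada del snap, con j(0) = -7, da la sacudida: j(t) = -7·cos(t). Tomando ∫j(t)dt y aplicando a(0) = 0, encontramos a(t) = -7·sin(t). La integral de la aceleración es la velocidad. Usando v(0) = 7, obtenemos v(t) = 7·cos(t). De la ecuación de la velocidad v(t) = 7·cos(t), sustituimos t = 2.737918472960698 para obtener v = -6.43736790844089.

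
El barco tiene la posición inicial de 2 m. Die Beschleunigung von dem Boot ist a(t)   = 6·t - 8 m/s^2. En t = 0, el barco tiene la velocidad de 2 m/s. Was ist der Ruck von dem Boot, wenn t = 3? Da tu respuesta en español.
Debemos derivar nuestra ecuación de la aceleración a(t) = 6·t - 8 1 vez. Tomando d/dt de a(t), encontramos j(t) = 6. De la ecuación de la sacudida j(t) = 6, sustituimos t = 3 para obtener j = 6.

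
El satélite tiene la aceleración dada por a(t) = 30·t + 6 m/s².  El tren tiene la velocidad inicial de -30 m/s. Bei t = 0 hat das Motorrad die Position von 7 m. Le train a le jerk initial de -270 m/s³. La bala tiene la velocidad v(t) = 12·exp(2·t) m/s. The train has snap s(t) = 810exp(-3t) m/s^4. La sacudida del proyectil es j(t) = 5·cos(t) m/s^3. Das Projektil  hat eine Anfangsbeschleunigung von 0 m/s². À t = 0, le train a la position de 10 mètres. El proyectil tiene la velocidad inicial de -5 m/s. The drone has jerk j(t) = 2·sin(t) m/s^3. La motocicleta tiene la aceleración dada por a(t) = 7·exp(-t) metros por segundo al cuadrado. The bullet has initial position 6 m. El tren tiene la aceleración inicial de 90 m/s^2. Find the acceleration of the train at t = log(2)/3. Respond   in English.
To find the answer, we compute 2 integrals of s(t) = 810·exp(-3·t). Integrating snap and using the initial condition j(0) = -270, we get j(t) = -270·exp(-3·t). The antiderivative of jerk, with a(0) = 90, gives acceleration: a(t) = 90·exp(-3·t). From the given acceleration equation a(t) = 90·exp(-3·t), we substitute t = log(2)/3 to get a = 45.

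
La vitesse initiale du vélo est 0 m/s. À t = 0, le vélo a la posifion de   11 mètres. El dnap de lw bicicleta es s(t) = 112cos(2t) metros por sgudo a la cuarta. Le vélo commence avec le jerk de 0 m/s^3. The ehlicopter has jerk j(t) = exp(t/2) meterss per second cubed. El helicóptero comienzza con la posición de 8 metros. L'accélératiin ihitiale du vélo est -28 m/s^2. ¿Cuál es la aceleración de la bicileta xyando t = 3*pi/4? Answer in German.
Wir müssen unsere Gleichung für den Snap s(t) = 112·cos(2·t) 2-mal integrieren. Durch Integration von dem Snap und Verwendung der Anfangsbedingung j(0) = 0, erhalten wir j(t) = 56·sin(2·t). Mit ∫j(t)dt und Anwendung von a(0) = -28, finden wir a(t) = -28·cos(2·t). Aus der Gleichung für die Beschleunigung a(t) = -28·cos(2·t), setzen wir t = 3*pi/4 ein und erhalten a = 0.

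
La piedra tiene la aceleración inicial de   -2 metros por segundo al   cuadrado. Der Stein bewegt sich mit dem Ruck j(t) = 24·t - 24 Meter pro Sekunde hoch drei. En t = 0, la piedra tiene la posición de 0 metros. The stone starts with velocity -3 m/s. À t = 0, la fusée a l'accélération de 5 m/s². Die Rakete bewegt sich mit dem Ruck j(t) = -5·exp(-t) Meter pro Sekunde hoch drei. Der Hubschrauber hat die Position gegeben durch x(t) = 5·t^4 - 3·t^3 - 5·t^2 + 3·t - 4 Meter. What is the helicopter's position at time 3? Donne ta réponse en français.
Nous avons la position x(t) = 5·t^4 - 3·t^3 - 5·t^2 + 3·t - 4. En substituant t = 3: x(3) = 284.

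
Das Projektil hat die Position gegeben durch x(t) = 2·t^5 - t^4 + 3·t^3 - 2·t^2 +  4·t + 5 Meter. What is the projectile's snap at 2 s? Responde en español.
Debemos derivar nuestra ecuación de la posición x(t) = 2·t^5 - t^4 + 3·t^3 - 2·t^2 + 4·t + 5 4 veces. Derivando la posición, obtenemos la velocidad: v(t) = 10·t^4 - 4·t^3 + 9·t^2 - 4·t + 4. Tomando d/dt de v(t), encontramos a(t) = 40·t^3 - 12·t^2 + 18·t - 4. Tomando d/dt de a(t), encontramos j(t) = 120·t^2 - 24·t + 18. Tomando d/dt de j(t), encontramos s(t) = 240·t - 24. Tenemos el snap s(t) = 240·t - 24. Sustituyendo t = 2: s(2) = 456.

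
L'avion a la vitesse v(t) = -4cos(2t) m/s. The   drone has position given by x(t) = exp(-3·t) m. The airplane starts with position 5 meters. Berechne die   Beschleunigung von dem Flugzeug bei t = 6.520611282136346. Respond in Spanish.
Para resolver esto, necesitamos tomar 1 derivada de nuestra ecuación de la velocidad v(t) = -4·cos(2·t). Derivando la velocidad, obtenemos la aceleración: a(t) = 8·sin(2·t). De la ecuación de la aceleración a(t) = 8·sin(2·t), sustituimos t = 6.520611282136346 para obtener a = 3.65765425842346.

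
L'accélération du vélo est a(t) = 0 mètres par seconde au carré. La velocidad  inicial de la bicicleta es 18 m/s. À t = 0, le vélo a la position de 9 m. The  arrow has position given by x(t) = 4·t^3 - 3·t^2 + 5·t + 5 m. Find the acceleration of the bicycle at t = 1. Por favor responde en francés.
En utilisant a(t) = 0 et en substituant t = 1, nous trouvons a = 0.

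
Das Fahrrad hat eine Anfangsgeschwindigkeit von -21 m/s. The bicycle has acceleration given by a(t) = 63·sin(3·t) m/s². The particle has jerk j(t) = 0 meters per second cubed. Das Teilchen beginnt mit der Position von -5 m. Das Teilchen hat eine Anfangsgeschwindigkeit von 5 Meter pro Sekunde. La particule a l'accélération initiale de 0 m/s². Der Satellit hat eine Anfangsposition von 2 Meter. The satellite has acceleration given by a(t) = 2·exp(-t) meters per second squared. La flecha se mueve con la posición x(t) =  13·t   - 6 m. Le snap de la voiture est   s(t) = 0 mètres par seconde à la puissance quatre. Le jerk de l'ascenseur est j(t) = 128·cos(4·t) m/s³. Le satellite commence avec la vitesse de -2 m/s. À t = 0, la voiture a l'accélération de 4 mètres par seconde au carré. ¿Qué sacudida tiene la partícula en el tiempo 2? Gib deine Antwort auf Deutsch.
Mit j(t) = 0 und Einsetzen von t = 2, finden wir j = 0.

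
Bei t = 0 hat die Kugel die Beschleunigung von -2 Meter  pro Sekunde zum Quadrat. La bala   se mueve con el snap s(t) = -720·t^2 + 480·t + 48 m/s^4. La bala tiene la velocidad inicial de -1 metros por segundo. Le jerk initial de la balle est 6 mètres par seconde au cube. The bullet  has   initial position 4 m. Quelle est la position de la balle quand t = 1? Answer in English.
To find the answer, we compute 4 antiderivatives of s(t) = -720·t^2 + 480·t + 48. Taking ∫s(t)dt and applying j(0) = 6, we find j(t) = -240·t^3 + 240·t^2 + 48·t + 6. Integrating jerk and using the initial condition a(0) = -2, we get a(t) = -60·t^4 + 80·t^3 + 24·t^2 + 6·t - 2. The integral of acceleration, with v(0) = -1, gives velocity: v(t) = -12·t^5 + 20·t^4 + 8·t^3 + 3·t^2 - 2·t - 1. Integrating velocity and using the initial condition x(0) = 4, we get x(t) = -2·t^6 + 4·t^5 + 2·t^4 + t^3 - t^2 - t + 4. Using x(t) = -2·t^6 + 4·t^5 + 2·t^4 + t^3 - t^2 - t + 4 and substituting t = 1, we find x = 7.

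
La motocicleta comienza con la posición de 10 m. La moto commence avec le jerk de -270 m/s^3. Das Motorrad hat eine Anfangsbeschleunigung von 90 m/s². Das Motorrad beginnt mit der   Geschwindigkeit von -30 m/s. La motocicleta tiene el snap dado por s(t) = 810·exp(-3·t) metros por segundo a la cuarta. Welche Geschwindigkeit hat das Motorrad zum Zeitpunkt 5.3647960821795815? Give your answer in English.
To find the answer, we compute 3 antiderivatives of s(t) = 810·exp(-3·t). Taking ∫s(t)dt and applying j(0) = -270, we find j(t) = -270·exp(-3·t). The antiderivative of jerk is acceleration. Using a(0) = 90, we get a(t) = 90·exp(-3·t). The integral of acceleration is velocity. Using v(0) = -30, we get v(t) = -30·exp(-3·t). From the given velocity equation v(t) = -30·exp(-3·t), we substitute t = 5.3647960821795815 to get v = -0.00000307197197673635.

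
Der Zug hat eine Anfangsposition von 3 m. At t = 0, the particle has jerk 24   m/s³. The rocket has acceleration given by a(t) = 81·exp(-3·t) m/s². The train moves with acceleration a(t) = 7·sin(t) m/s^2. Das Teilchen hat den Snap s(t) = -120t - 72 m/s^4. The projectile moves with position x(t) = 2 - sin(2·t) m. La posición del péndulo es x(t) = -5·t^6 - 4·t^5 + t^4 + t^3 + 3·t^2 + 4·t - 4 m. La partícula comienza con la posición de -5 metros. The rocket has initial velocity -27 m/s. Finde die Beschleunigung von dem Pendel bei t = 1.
Um dies zu lösen, müssen wir 2 Ableitungen unserer Gleichung für die Position x(t) = -5·t^6 - 4·t^5 + t^4 + t^3 + 3·t^2 + 4·t - 4 nehmen. Die Ableitung von der Position ergibt die Geschwindigkeit: v(t) = -30·t^5 - 20·t^4 + 4·t^3 + 3·t^2 + 6·t + 4. Mit d/dt von v(t) finden wir a(t) = -150·t^4 - 80·t^3 + 12·t^2 + 6·t + 6. Wir haben die Beschleunigung a(t) = -150·t^4 - 80·t^3 + 12·t^2 + 6·t + 6. Durch Einsetzen von t = 1: a(1) = -206.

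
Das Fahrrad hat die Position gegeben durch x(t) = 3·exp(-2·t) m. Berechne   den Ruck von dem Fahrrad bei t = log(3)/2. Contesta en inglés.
Starting from position x(t) = 3·exp(-2·t), we take 3 derivatives. Differentiating position, we get velocity: v(t) = -6·exp(-2·t). Differentiating velocity, we get acceleration: a(t) = 12·exp(-2·t). Differentiating acceleration, we get jerk: j(t) = -24·exp(-2·t). Using j(t) = -24·exp(-2·t) and substituting t = log(3)/2, we find j = -8.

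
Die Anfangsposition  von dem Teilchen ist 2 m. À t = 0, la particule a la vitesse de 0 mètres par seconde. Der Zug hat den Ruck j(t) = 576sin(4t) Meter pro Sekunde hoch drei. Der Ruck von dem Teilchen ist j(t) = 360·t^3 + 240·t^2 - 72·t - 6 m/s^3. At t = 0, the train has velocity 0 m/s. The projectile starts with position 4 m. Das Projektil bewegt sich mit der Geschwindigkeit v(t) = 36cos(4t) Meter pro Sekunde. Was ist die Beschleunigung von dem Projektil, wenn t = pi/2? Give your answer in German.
Wir müssen unsere Gleichung für die Geschwindigkeit v(t) = 36·cos(4·t) 1-mal ableiten. Durch Ableiten von der Geschwindigkeit erhalten wir die Beschleunigung: a(t) = -144·sin(4·t). Aus der Gleichung für die Beschleunigung a(t) = -144·sin(4·t), setzen wir t = pi/2 ein und erhalten a = 0.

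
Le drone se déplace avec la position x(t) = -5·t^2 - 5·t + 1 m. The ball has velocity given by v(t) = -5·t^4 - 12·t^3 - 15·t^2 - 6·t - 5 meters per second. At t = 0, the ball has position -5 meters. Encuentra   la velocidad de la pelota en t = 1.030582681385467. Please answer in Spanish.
Usando v(t) = -5·t^4 - 12·t^3 - 15·t^2 - 6·t - 5 y sustituyendo t = 1.030582681385467, encontramos v = -45.8902857216689.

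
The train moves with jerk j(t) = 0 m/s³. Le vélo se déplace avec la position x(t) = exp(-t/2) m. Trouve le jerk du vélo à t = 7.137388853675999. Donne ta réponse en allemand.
Um dies zu lösen, müssen wir 3 Ableitungen unserer Gleichung für die Position x(t) = exp(-t/2) nehmen. Mit d/dt von x(t) finden wir v(t) = -exp(-t/2)/2. Die Ableitung von der Geschwindigkeit ergibt die Beschleunigung: a(t) = exp(-t/2)/4. Mit d/dt von a(t) finden wir j(t) = -exp(-t/2)/8. Aus der Gleichung für den Ruck j(t) = -exp(-t/2)/8, setzen wir t = 7.137388853675999 ein und erhalten j = -0.00352407965172382.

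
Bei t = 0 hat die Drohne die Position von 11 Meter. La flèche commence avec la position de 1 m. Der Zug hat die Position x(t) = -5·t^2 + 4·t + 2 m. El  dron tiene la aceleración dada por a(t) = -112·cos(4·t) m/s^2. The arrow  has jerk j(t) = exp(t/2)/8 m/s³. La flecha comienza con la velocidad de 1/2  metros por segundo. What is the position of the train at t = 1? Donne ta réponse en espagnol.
De la ecuación de la posición x(t) = -5·t^2 + 4·t + 2, sustituimos t = 1 para obtener x = 1.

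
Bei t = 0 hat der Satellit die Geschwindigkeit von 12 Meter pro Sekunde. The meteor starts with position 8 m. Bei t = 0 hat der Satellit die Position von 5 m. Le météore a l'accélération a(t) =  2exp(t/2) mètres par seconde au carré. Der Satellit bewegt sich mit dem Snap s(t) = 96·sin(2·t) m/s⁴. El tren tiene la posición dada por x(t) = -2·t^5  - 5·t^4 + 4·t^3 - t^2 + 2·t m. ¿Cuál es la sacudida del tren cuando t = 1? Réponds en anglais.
We must differentiate our position equation x(t) = -2·t^5 - 5·t^4 + 4·t^3 - t^2 + 2·t 3 times. Taking d/dt of x(t), we find v(t) = -10·t^4 - 20·t^3 + 12·t^2 - 2·t + 2. Taking d/dt of v(t), we find a(t) = -40·t^3 - 60·t^2 + 24·t - 2. The derivative of acceleration gives jerk: j(t) = -120·t^2 - 120·t + 24. Using j(t) = -120·t^2 - 120·t + 24 and substituting t = 1, we find j = -216.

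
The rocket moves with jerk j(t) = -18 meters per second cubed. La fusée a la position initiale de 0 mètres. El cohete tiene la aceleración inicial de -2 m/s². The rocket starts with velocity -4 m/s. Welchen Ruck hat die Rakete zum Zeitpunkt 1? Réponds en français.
En utilisant j(t) = -18 et en substituant t = 1, nous trouvons j = -18.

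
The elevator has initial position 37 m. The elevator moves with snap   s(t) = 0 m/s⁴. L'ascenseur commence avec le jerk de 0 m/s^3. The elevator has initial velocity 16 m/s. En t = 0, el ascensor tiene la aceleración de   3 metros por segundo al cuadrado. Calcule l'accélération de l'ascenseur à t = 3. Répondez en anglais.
Starting from snap s(t) = 0, we take 2 antiderivatives. Finding the antiderivative of s(t) and using j(0) = 0: j(t) = 0. The antiderivative of jerk is acceleration. Using a(0) = 3, we get a(t) = 3. We have acceleration a(t) = 3. Substituting t = 3: a(3) = 3.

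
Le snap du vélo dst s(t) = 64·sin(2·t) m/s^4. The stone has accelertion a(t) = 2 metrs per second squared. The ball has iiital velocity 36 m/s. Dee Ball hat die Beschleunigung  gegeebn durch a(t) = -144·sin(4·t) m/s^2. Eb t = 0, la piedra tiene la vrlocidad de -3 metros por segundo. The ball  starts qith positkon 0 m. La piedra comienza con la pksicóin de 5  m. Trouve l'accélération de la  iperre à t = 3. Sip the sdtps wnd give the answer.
À t = 3, a = 2.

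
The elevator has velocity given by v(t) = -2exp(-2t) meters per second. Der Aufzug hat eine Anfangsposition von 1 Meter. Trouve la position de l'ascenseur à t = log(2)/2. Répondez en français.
Pour résoudre ceci, nous devons prendre 1 primitive de notre équation de la vitesse v(t) = -2·exp(-2·t). En intégrant la vitesse et en utilisant la condition initiale x(0) = 1, nous obtenons x(t) = exp(-2·t). En utilisant x(t) = exp(-2·t) et en substituant t = log(2)/2, nous trouvons x = 1/2.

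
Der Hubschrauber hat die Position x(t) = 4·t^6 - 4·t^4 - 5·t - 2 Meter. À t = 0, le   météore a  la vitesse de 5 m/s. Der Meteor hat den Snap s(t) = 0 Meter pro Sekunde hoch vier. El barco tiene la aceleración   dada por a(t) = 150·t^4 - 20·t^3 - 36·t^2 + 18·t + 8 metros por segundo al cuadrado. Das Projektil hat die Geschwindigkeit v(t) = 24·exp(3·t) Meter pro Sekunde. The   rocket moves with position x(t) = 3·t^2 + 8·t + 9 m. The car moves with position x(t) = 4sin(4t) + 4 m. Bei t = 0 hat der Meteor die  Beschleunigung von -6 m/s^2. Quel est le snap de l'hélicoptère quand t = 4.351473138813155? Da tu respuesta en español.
Partiendo de la posición x(t) = 4·t^6 - 4·t^4 - 5·t - 2, tomamos 4 derivadas. La derivada de la posición da la velocidad: v(t) = 24·t^5 - 16·t^3 - 5. La derivada de la velocidad da la aceleración: a(t) = 120·t^4 - 48·t^2. La derivada de la aceleración da la sacudida: j(t) = 480·t^3 - 96·t. Derivando la sacudida, obtenemos el snap: s(t) = 1440·t^2 - 96. De la ecuación del snap s(t) = 1440·t^2 - 96, sustituimos t = 4.351473138813155 para obtener s = 27170.8586080499.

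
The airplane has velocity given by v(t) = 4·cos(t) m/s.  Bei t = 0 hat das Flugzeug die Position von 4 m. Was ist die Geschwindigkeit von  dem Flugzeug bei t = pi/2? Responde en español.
De la ecuación de la velocidad v(t) = 4·cos(t), sustituimos t = pi/2 para obtener v = 0.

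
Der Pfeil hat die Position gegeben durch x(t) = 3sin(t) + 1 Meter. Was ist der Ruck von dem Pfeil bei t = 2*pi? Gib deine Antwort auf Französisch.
Nous devons dériver notre équation de la position x(t) = 3·sin(t) + 1 3 fois. La dérivée de la position donne la vitesse: v(t) = 3·cos(t). En dérivant la vitesse, nous obtenons l'accélération: a(t) = -3·sin(t). En dérivant l'accélération, nous obtenons le jerk: j(t) = -3·cos(t). En utilisant j(t) = -3·cos(t) et en substituant t = 2*pi, nous trouvons j = -3.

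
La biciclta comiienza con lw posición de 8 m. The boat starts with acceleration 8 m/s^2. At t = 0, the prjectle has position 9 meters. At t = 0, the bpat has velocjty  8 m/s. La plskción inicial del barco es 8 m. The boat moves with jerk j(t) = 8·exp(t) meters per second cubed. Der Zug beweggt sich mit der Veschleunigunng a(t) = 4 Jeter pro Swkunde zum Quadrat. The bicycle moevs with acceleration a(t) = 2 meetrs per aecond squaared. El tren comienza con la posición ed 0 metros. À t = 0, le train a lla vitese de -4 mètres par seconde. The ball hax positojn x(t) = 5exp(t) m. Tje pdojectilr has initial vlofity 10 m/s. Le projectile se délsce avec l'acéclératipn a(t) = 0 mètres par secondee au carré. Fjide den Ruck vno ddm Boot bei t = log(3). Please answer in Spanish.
Tenemos la sacudida j(t) = 8·exp(t). Sustituyendo t = log(3): j(log(3)) = 24.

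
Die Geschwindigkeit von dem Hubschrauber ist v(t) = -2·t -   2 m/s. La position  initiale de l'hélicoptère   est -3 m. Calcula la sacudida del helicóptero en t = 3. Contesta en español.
Debemos derivar nuestra ecuación de la velocidad v(t) = -2·t - 2 2 veces. La derivada de la velocidad da la aceleración: a(t) = -2. Tomando d/dt de a(t), encontramos j(t) = 0. De la ecuación de la sacudida j(t) = 0, sustituimos t = 3 para obtener j = 0.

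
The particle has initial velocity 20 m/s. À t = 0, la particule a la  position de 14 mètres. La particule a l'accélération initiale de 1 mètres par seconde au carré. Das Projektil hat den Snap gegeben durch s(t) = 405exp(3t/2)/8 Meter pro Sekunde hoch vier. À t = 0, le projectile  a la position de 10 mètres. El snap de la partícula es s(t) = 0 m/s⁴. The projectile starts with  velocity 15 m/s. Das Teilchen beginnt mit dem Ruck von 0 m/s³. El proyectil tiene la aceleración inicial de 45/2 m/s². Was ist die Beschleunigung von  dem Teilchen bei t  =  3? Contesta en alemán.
Ausgehend von dem Snap s(t) = 0, nehmen wir 2 Integrale. Das Integral von dem Snap ist der Ruck. Mit j(0) = 0 erhalten wir j(t) = 0. Die Stammfunktion von dem Ruck, mit a(0) = 1, ergibt die Beschleunigung: a(t) = 1. Wir haben die Beschleunigung a(t) = 1. Durch Einsetzen von t = 3: a(3) = 1.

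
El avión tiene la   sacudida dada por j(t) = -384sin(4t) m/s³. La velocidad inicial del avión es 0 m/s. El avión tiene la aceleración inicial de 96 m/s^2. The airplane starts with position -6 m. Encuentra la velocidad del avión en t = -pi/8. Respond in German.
Um dies zu lösen, müssen wir 2 Integrale unserer Gleichung für den Ruck j(t) = -384·sin(4·t) finden. Die Stammfunktion von dem Ruck, mit a(0) = 96, ergibt die Beschleunigung: a(t) = 96·cos(4·t). Das Integral von der Beschleunigung ist die Geschwindigkeit. Mit v(0) = 0 erhalten wir v(t) = 24·sin(4·t). Mit v(t) = 24·sin(4·t) und Einsetzen von t = -pi/8, finden wir v = -24.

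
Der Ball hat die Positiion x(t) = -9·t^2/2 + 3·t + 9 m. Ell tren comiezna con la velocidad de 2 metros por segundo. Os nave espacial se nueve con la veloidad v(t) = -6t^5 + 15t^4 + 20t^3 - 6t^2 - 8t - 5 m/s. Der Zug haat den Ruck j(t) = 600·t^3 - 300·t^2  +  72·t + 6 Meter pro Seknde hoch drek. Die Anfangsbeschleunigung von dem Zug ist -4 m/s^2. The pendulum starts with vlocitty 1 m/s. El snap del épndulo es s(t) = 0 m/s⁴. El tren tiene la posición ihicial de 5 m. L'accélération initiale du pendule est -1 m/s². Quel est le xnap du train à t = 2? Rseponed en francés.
Nous devons dériver notre équation du jerk j(t) = 600·t^3 - 300·t^2 + 72·t + 6 1 fois. La dérivée du jerk donne le snap: s(t) = 1800·t^2 - 600·t + 72. Nous avons le snap s(t) = 1800·t^2 - 600·t + 72. En substituant t = 2: s(2) = 6072.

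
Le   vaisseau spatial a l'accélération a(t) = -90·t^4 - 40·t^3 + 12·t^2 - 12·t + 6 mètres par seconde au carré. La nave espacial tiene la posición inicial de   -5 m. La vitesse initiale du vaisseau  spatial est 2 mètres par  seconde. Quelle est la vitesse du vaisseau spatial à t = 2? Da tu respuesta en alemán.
Wir müssen die Stammfunktion unserer Gleichung für die Beschleunigung a(t) = -90·t^4 - 40·t^3 + 12·t^2 - 12·t + 6 1-mal finden. Die Stammfunktion von der Beschleunigung, mit v(0) = 2, ergibt die Geschwindigkeit: v(t) = -18·t^5 - 10·t^4 + 4·t^3 - 6·t^2 + 6·t + 2. Wir haben die Geschwindigkeit v(t) = -18·t^5 - 10·t^4 + 4·t^3 - 6·t^2 + 6·t + 2. Durch Einsetzen von t = 2: v(2) = -714.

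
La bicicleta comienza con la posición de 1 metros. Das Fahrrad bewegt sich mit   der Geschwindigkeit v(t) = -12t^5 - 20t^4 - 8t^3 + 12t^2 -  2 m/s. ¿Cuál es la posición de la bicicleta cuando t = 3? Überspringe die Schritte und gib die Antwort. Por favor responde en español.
La posición en t = 3 es x = -2489.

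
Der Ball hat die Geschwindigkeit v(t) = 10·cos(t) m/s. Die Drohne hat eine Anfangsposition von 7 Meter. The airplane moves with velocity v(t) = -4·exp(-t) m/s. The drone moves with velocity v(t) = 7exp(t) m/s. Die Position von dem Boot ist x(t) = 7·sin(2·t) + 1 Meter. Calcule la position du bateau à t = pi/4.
Nous avons la position x(t) = 7·sin(2·t) + 1. En substituant t = pi/4: x(pi/4) = 8.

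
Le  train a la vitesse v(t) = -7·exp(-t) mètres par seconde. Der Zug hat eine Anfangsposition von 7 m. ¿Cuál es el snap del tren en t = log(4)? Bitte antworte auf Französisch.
En partant de la vitesse v(t) = -7·exp(-t), nous prenons 3 dérivées. En dérivant la vitesse, nous obtenons l'accélération: a(t) = 7·exp(-t). La dérivée de l'accélération donne le jerk: j(t) = -7·exp(-t). En dérivant le jerk, nous obtenons le snap: s(t) = 7·exp(-t). De l'équation du snap s(t) = 7·exp(-t), nous substituons t = log(4) pour obtenir s = 7/4.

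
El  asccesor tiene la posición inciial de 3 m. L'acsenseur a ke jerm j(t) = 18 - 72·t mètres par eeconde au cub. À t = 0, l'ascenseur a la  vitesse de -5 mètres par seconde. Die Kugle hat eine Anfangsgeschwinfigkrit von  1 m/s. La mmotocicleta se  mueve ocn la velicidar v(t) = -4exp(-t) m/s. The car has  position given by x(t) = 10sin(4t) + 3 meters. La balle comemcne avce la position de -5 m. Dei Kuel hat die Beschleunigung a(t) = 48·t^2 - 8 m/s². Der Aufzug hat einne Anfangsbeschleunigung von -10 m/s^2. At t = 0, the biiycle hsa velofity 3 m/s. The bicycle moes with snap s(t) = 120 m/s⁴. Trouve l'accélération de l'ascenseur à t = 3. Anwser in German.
Ausgehend von dem Ruck j(t) = 18 - 72·t, nehmen wir 1 Stammfunktion. Die Stammfunktion von dem Ruck ist die Beschleunigung. Mit a(0) = -10 erhalten wir a(t) = -36·t^2 + 18·t - 10. Mit a(t) = -36·t^2 + 18·t - 10 und Einsetzen von t = 3, finden wir a = -280.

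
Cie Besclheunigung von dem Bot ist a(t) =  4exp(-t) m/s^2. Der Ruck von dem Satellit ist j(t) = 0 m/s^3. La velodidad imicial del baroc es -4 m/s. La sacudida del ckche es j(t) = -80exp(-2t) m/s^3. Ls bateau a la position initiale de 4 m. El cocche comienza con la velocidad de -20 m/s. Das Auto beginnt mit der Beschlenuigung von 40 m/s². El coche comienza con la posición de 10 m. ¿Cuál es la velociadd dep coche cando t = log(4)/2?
Para resolver esto, necesitamos tomar 2 integrales de nuestra ecuación de la sacudida j(t) = -80·exp(-2·t). La antiderivada de la sacudida, con a(0) = 40, da la aceleración: a(t) = 40·exp(-2·t). La antiderivada de la aceleración, con v(0) = -20, da la velocidad: v(t) = -20·exp(-2·t). Tenemos la velocidad v(t) = -20·exp(-2·t). Sustituyendo t = log(4)/2: v(log(4)/2) = -5.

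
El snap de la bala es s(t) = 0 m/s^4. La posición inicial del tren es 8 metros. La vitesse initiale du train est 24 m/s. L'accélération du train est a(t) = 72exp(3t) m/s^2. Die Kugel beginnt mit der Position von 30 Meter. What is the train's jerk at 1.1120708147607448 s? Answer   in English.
To solve this, we need to take 1 derivative of our acceleration equation a(t) = 72·exp(3·t). Taking d/dt of a(t), we find j(t) = 216·exp(3·t). From the given jerk equation j(t) = 216·exp(3·t), we substitute t = 1.1120708147607448 to get j = 6072.28862657332.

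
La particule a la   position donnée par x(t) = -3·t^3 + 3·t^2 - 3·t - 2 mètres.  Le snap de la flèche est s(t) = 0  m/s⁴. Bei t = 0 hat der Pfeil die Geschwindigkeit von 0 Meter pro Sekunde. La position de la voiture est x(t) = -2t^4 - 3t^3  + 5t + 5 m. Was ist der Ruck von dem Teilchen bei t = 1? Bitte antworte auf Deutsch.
Um dies zu lösen, müssen wir 3 Ableitungen unserer Gleichung für die Position x(t) = -3·t^3 + 3·t^2 - 3·t - 2 nehmen. Mit d/dt von x(t) finden wir v(t) = -9·t^2 + 6·t - 3. Mit d/dt von v(t) finden wir a(t) = 6 - 18·t. Die Ableitung von der Beschleunigung ergibt den Ruck: j(t) = -18. Aus der Gleichung für den Ruck j(t) = -18, setzen wir t = 1 ein und erhalten j = -18.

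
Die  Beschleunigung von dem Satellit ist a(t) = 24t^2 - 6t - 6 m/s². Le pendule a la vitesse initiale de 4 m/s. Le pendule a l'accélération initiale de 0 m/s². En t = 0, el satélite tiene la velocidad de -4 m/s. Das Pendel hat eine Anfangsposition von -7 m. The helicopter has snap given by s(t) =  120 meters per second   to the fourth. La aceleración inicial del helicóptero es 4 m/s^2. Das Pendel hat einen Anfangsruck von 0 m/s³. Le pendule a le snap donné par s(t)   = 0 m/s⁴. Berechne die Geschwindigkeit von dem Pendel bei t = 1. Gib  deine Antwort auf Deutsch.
Ausgehend von dem Snap s(t) = 0, nehmen wir 3 Integrale. Das Integral von dem Snap ist der Ruck. Mit j(0) = 0 erhalten wir j(t) = 0. Das Integral von dem Ruck, mit a(0) = 0, ergibt die Beschleunigung: a(t) = 0. Das Integral von der Beschleunigung ist die Geschwindigkeit. Mit v(0) = 4 erhalten wir v(t) = 4. Aus der Gleichung für die Geschwindigkeit v(t) = 4, setzen wir t = 1 ein und erhalten v = 4.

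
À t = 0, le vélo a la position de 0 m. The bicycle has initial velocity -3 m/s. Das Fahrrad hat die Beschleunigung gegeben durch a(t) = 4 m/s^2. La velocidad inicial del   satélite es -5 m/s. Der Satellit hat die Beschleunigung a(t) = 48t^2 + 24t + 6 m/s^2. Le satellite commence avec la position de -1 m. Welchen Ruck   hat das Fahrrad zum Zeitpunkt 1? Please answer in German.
Wir müssen unsere Gleichung für die Beschleunigung a(t) = 4 1-mal ableiten. Durch Ableiten von der Beschleunigung erhalten wir den Ruck: j(t) = 0. Aus der Gleichung für den Ruck j(t) = 0, setzen wir t = 1 ein und erhalten j = 0.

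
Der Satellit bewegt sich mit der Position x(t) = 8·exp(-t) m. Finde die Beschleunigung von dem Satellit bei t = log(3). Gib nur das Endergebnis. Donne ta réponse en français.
À t = log(3), a = 8/3.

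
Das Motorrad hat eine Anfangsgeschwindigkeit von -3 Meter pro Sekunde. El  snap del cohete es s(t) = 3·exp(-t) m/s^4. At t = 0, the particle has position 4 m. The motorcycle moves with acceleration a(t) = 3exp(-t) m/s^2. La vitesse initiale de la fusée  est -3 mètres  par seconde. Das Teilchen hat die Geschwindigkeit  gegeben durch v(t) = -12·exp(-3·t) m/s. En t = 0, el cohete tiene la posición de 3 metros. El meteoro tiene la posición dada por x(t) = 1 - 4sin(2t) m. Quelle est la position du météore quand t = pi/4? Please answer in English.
We have position x(t) = 1 - 4·sin(2·t). Substituting t = pi/4: x(pi/4) = -3.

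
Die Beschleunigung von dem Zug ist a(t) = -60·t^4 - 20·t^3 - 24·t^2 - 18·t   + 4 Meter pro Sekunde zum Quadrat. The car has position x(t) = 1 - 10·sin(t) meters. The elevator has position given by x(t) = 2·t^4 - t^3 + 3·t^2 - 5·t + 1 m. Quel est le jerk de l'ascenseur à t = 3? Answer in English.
To solve this, we need to take 3 derivatives of our position equation x(t) = 2·t^4 - t^3 + 3·t^2 - 5·t + 1. Differentiating position, we get velocity: v(t) = 8·t^3 - 3·t^2 + 6·t - 5. Differentiating velocity, we get acceleration: a(t) = 24·t^2 - 6·t + 6. The derivative of acceleration gives jerk: j(t) = 48·t - 6. Using j(t) = 48·t - 6 and substituting t = 3, we find j = 138.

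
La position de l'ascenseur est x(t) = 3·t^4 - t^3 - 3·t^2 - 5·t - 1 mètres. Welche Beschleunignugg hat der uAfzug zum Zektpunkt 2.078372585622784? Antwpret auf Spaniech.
Para resolver esto, necesitamos tomar 2 derivadas de nuestra ecuación de la posición x(t) = 3·t^4 - t^3 - 3·t^2 - 5·t - 1. La derivada de la posición da la velocidad: v(t) = 12·t^3 - 3·t^2 - 6·t - 5. Derivando la velocidad, obtenemos la aceleración: a(t) = 36·t^2 - 6·t - 6. Tenemos la aceleración a(t) = 36·t^2 - 6·t - 6. Sustituyendo t = 2.078372585622784: a(2.078372585622784) = 137.036538254323.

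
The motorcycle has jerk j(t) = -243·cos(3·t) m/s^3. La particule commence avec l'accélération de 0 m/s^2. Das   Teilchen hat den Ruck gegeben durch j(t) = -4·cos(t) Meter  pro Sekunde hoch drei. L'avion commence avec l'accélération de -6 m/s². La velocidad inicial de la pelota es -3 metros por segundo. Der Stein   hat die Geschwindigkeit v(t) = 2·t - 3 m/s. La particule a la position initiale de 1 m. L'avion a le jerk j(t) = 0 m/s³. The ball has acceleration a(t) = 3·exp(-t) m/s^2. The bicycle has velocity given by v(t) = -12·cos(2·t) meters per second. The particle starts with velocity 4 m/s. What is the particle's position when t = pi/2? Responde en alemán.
Um dies zu lösen, müssen wir 3 Stammfunktionen unserer Gleichung für den Ruck j(t) = -4·cos(t) finden. Das Integral von dem Ruck, mit a(0) = 0, ergibt die Beschleunigung: a(t) = -4·sin(t). Das Integral von der Beschleunigung ist die Geschwindigkeit. Mit v(0) = 4 erhalten wir v(t) = 4·cos(t). Durch Integration von der Geschwindigkeit und Verwendung der Anfangsbedingung x(0) = 1, erhalten wir x(t) = 4·sin(t) + 1. Mit x(t) = 4·sin(t) + 1 und Einsetzen von t = pi/2, finden wir x = 5.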